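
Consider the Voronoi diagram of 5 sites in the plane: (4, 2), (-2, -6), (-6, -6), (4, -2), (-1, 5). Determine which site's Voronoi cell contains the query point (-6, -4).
Nearest site = (-6, -6)

The Voronoi cell of site s contains exactly those query points closer to s than to any other site. Compute squared distances from q = (-6, -4) to each site:
  (-6 − -6)² + (-6 − -4)² = 4
  (-2 − -6)² + (-6 − -4)² = 20
  (4 − -6)² + (-2 − -4)² = 104
  (-1 − -6)² + (5 − -4)² = 106
  (4 − -6)² + (2 − -4)² = 136
Minimum is attained by (-6, -6), so q lies in its Voronoi cell.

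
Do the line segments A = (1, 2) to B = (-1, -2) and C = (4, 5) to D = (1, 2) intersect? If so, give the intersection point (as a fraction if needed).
Yes; intersection at (1, 2) (t = 0 on AB, s = 1 on CD)

Parametrize AB as A + t(B − A) = (1 + -2 t, 2 + -4 t) and CD as C + s(D − C) = (4 + -3 s, 5 + -3 s). Solve the linear system for (t, s). Determinant = 6 ≠ 0, so a unique intersection of the containing lines exists. Solution: t = 0, s = 1 — both in [0, 1], so the segments cross. Intersection point: (1, 2).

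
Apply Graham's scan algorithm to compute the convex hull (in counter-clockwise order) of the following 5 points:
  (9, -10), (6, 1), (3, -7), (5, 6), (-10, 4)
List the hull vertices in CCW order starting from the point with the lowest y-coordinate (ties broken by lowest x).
Hull (CCW) = [(9, -10), (5, 6), (-10, 4), (3, -7)]

Graham scan procedure:
  1. Find the pivot p₀ = point with lowest y (tie → lowest x): (9, -10).
  2. Sort the remaining points by polar angle around p₀.
  3. Walk through sorted points, maintaining a stack; pop the top while the last three entries make a non-left turn (cross product ≤ 0).
  4. Final stack is the convex hull in CCW order: (9, -10), (5, 6), (-10, 4), (3, -7).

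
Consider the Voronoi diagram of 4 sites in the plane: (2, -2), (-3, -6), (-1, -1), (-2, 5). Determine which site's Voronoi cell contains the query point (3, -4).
Nearest site = (2, -2)

The Voronoi cell of site s contains exactly those query points closer to s than to any other site. Compute squared distances from q = (3, -4) to each site:
  (2 − 3)² + (-2 − -4)² = 5
  (-1 − 3)² + (-1 − -4)² = 25
  (-3 − 3)² + (-6 − -4)² = 40
  (-2 − 3)² + (5 − -4)² = 106
Minimum is attained by (2, -2), so q lies in its Voronoi cell.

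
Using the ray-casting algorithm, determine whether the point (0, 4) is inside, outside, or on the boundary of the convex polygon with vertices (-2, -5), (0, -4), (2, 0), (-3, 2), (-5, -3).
The point (0, 4) lies strictly outside the polygon

Cast a horizontal ray to the right from the query point and count how many polygon edges it crosses (each edge strictly once or zero times, handled with the usual half-open convention). 
Parity of crossings → even ⇒ outside.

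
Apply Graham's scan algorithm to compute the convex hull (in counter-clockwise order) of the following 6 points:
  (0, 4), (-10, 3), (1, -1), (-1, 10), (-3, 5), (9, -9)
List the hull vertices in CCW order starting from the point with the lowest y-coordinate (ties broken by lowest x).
Hull (CCW) = [(9, -9), (-1, 10), (-10, 3)]

Graham scan procedure:
  1. Find the pivot p₀ = point with lowest y (tie → lowest x): (9, -9).
  2. Sort the remaining points by polar angle around p₀.
  3. Walk through sorted points, maintaining a stack; pop the top while the last three entries make a non-left turn (cross product ≤ 0).
  4. Final stack is the convex hull in CCW order: (9, -9), (-1, 10), (-10, 3).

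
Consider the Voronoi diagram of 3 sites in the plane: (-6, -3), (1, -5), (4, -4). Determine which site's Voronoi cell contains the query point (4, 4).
Nearest site = (4, -4)

The Voronoi cell of site s contains exactly those query points closer to s than to any other site. Compute squared distances from q = (4, 4) to each site:
  (4 − 4)² + (-4 − 4)² = 64
  (1 − 4)² + (-5 − 4)² = 90
  (-6 − 4)² + (-3 − 4)² = 149
Minimum is attained by (4, -4), so q lies in its Voronoi cell.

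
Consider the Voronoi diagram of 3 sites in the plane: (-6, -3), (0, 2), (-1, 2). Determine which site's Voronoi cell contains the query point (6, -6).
Nearest site = (0, 2)

The Voronoi cell of site s contains exactly those query points closer to s than to any other site. Compute squared distances from q = (6, -6) to each site:
  (0 − 6)² + (2 − -6)² = 100
  (-1 − 6)² + (2 − -6)² = 113
  (-6 − 6)² + (-3 − -6)² = 153
Minimum is attained by (0, 2), so q lies in its Voronoi cell.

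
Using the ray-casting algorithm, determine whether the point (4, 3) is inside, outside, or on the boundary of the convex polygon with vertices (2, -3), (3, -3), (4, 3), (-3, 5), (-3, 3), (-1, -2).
The point (4, 3) lies on the polygon boundary

Boundary check: the query satisfies the collinearity and bounding-box conditions for some polygon edge, so it lies exactly on the boundary.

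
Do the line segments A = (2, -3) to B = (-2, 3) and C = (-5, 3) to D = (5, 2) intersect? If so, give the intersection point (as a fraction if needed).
Yes; intersection at (-25/14, 75/28) (t = 53/56 on AB, s = 9/28 on CD)

Parametrize AB as A + t(B − A) = (2 + -4 t, -3 + 6 t) and CD as C + s(D − C) = (-5 + 10 s, 3 + -1 s). Solve the linear system for (t, s). Determinant = 56 ≠ 0, so a unique intersection of the containing lines exists. Solution: t = 53/56, s = 9/28 — both in [0, 1], so the segments cross. Intersection point: (-25/14, 75/28).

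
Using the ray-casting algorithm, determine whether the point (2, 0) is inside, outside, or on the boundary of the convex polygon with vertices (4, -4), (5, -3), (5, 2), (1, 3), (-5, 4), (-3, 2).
The point (2, 0) lies strictly inside the polygon

Cast a horizontal ray to the right from the query point and count how many polygon edges it crosses (each edge strictly once or zero times, handled with the usual half-open convention). 
Parity of crossings → odd ⇒ inside.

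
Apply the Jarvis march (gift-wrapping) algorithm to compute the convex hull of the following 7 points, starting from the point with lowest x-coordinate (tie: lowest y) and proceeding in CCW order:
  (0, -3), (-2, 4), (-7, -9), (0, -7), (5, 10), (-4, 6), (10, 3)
Hull (CCW) = [(-7, -9), (0, -7), (10, 3), (5, 10), (-4, 6)]

Jarvis march: at each step, from the current hull vertex p, select the next vertex q as the point such that every other point lies strictly to the left of (or on) the directed line p → q. (Equivalently: for every other point r, the cross product (q − p) × (r − p) ≥ 0.)
Starting point (lowest x, tie lowest y): (-7, -9). Wrap until returning to start. Resulting hull: (-7, -9), (0, -7), (10, 3), (5, 10), (-4, 6).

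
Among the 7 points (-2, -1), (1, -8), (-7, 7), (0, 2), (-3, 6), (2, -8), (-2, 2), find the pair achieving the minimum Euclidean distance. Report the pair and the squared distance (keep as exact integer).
Pair = ((1, -8), (2, -8)); squared distance = 1

Compute all C(7, 2) = 21 pairwise squared distances (x_i − x_j)² + (y_i − y_j)². The minimum is 1, attained by the pair ((1, -8), (2, -8)).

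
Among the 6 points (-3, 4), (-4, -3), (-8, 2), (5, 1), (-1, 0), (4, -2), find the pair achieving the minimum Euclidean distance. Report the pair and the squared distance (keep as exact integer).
Pair = ((5, 1), (4, -2)); squared distance = 10

Compute all C(6, 2) = 15 pairwise squared distances (x_i − x_j)² + (y_i − y_j)². The minimum is 10, attained by the pair ((5, 1), (4, -2)).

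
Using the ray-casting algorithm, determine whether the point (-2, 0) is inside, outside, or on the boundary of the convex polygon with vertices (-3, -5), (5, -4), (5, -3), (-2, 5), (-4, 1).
The point (-2, 0) lies strictly inside the polygon

Cast a horizontal ray to the right from the query point and count how many polygon edges it crosses (each edge strictly once or zero times, handled with the usual half-open convention). 
Parity of crossings → odd ⇒ inside.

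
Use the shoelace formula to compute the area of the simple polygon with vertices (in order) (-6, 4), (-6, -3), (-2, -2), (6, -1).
Area = 40

Shoelace formula: Area = (1/2) |Σ_i (x_i · y_{i+1} − x_{i+1} · y_i)| (indices mod n). Compute each cross term:
  (-6)(-3) − (-6)(4) = 42
  (-6)(-2) − (-2)(-3) = 6
  (-2)(-1) − (6)(-2) = 14
  (6)(4) − (-6)(-1) = 18
Sum = 80, so (signed) Area = 80/2 = 40, |Area| = 40.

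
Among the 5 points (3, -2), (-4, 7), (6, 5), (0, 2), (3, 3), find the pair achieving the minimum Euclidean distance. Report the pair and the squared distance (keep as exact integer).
Pair = ((0, 2), (3, 3)); squared distance = 10

Compute all C(5, 2) = 10 pairwise squared distances (x_i − x_j)² + (y_i − y_j)². The minimum is 10, attained by the pair ((0, 2), (3, 3)).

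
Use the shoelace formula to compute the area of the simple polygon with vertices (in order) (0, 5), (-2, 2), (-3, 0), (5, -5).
Area = 28

Shoelace formula: Area = (1/2) |Σ_i (x_i · y_{i+1} − x_{i+1} · y_i)| (indices mod n). Compute each cross term:
  (0)(2) − (-2)(5) = 10
  (-2)(0) − (-3)(2) = 6
  (-3)(-5) − (5)(0) = 15
  (5)(5) − (0)(-5) = 25
Sum = 56, so (signed) Area = 56/2 = 28, |Area| = 28.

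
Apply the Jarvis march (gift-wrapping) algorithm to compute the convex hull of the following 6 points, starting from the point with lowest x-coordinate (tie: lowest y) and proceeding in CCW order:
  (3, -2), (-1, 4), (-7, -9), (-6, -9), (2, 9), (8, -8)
Hull (CCW) = [(-7, -9), (-6, -9), (8, -8), (2, 9), (-1, 4)]

Jarvis march: at each step, from the current hull vertex p, select the next vertex q as the point such that every other point lies strictly to the left of (or on) the directed line p → q. (Equivalently: for every other point r, the cross product (q − p) × (r − p) ≥ 0.)
Starting point (lowest x, tie lowest y): (-7, -9). Wrap until returning to start. Resulting hull: (-7, -9), (-6, -9), (8, -8), (2, 9), (-1, 4).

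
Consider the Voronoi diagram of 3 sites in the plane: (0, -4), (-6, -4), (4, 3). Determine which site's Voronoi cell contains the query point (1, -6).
Nearest site = (0, -4)

The Voronoi cell of site s contains exactly those query points closer to s than to any other site. Compute squared distances from q = (1, -6) to each site:
  (0 − 1)² + (-4 − -6)² = 5
  (-6 − 1)² + (-4 − -6)² = 53
  (4 − 1)² + (3 − -6)² = 90
Minimum is attained by (0, -4), so q lies in its Voronoi cell.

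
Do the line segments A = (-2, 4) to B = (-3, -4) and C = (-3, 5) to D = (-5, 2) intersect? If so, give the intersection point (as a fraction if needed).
No (intersection of containing lines falls outside at least one segment)

Parametrize and solve: t = -5/13, s = -9/13. At least one of these is outside [0, 1], so the segments do not intersect.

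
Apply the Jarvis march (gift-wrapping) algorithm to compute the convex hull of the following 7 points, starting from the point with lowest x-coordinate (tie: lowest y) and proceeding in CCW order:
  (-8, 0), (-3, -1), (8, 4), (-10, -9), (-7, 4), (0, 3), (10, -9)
Hull (CCW) = [(-10, -9), (10, -9), (8, 4), (-7, 4), (-8, 0)]

Jarvis march: at each step, from the current hull vertex p, select the next vertex q as the point such that every other point lies strictly to the left of (or on) the directed line p → q. (Equivalently: for every other point r, the cross product (q − p) × (r − p) ≥ 0.)
Starting point (lowest x, tie lowest y): (-10, -9). Wrap until returning to start. Resulting hull: (-10, -9), (10, -9), (8, 4), (-7, 4), (-8, 0).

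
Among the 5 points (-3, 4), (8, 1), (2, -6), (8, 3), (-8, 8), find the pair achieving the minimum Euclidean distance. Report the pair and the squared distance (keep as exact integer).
Pair = ((8, 1), (8, 3)); squared distance = 4

Compute all C(5, 2) = 10 pairwise squared distances (x_i − x_j)² + (y_i − y_j)². The minimum is 4, attained by the pair ((8, 1), (8, 3)).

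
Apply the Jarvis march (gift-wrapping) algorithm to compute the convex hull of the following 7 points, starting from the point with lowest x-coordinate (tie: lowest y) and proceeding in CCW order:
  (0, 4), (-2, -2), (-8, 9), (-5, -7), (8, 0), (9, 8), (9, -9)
Hull (CCW) = [(-8, 9), (-5, -7), (9, -9), (9, 8)]

Jarvis march: at each step, from the current hull vertex p, select the next vertex q as the point such that every other point lies strictly to the left of (or on) the directed line p → q. (Equivalently: for every other point r, the cross product (q − p) × (r − p) ≥ 0.)
Starting point (lowest x, tie lowest y): (-8, 9). Wrap until returning to start. Resulting hull: (-8, 9), (-5, -7), (9, -9), (9, 8).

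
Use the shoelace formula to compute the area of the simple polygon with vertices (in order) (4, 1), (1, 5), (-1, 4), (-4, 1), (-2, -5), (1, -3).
Area = 89/2

Shoelace formula: Area = (1/2) |Σ_i (x_i · y_{i+1} − x_{i+1} · y_i)| (indices mod n). Compute each cross term:
  (4)(5) − (1)(1) = 19
  (1)(4) − (-1)(5) = 9
  (-1)(1) − (-4)(4) = 15
  (-4)(-5) − (-2)(1) = 22
  (-2)(-3) − (1)(-5) = 11
  (1)(1) − (4)(-3) = 13
Sum = 89, so (signed) Area = 89/2 = 89/2, |Area| = 89/2.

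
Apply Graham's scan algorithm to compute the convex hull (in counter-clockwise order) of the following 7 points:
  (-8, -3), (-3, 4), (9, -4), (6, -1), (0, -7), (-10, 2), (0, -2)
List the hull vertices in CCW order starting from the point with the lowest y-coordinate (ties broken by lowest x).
Hull (CCW) = [(0, -7), (9, -4), (6, -1), (-3, 4), (-10, 2), (-8, -3)]

Graham scan procedure:
  1. Find the pivot p₀ = point with lowest y (tie → lowest x): (0, -7).
  2. Sort the remaining points by polar angle around p₀.
  3. Walk through sorted points, maintaining a stack; pop the top while the last three entries make a non-left turn (cross product ≤ 0).
  4. Final stack is the convex hull in CCW order: (0, -7), (9, -4), (6, -1), (-3, 4), (-10, 2), (-8, -3).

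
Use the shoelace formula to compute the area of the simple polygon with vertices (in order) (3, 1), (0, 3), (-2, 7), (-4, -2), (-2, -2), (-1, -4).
Area = 34

Shoelace formula: Area = (1/2) |Σ_i (x_i · y_{i+1} − x_{i+1} · y_i)| (indices mod n). Compute each cross term:
  (3)(3) − (0)(1) = 9
  (0)(7) − (-2)(3) = 6
  (-2)(-2) − (-4)(7) = 32
  (-4)(-2) − (-2)(-2) = 4
  (-2)(-4) − (-1)(-2) = 6
  (-1)(1) − (3)(-4) = 11
Sum = 68, so (signed) Area = 68/2 = 34, |Area| = 34.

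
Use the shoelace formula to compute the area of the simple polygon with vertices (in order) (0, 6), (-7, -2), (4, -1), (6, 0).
Area = 99/2

Shoelace formula: Area = (1/2) |Σ_i (x_i · y_{i+1} − x_{i+1} · y_i)| (indices mod n). Compute each cross term:
  (0)(-2) − (-7)(6) = 42
  (-7)(-1) − (4)(-2) = 15
  (4)(0) − (6)(-1) = 6
  (6)(6) − (0)(0) = 36
Sum = 99, so (signed) Area = 99/2 = 99/2, |Area| = 99/2.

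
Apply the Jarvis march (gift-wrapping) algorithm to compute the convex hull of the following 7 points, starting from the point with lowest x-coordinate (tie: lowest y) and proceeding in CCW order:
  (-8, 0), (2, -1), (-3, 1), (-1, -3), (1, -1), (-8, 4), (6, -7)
Hull (CCW) = [(-8, 0), (6, -7), (2, -1), (-8, 4)]

Jarvis march: at each step, from the current hull vertex p, select the next vertex q as the point such that every other point lies strictly to the left of (or on) the directed line p → q. (Equivalently: for every other point r, the cross product (q − p) × (r − p) ≥ 0.)
Starting point (lowest x, tie lowest y): (-8, 0). Wrap until returning to start. Resulting hull: (-8, 0), (6, -7), (2, -1), (-8, 4).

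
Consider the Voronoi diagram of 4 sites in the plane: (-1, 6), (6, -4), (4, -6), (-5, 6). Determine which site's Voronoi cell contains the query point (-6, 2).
Nearest site = (-5, 6)

The Voronoi cell of site s contains exactly those query points closer to s than to any other site. Compute squared distances from q = (-6, 2) to each site:
  (-5 − -6)² + (6 − 2)² = 17
  (-1 − -6)² + (6 − 2)² = 41
  (4 − -6)² + (-6 − 2)² = 164
  (6 − -6)² + (-4 − 2)² = 180
Minimum is attained by (-5, 6), so q lies in its Voronoi cell.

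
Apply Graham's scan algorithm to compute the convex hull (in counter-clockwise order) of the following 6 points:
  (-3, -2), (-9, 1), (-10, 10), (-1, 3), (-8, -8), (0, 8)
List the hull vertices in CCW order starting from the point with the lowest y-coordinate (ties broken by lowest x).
Hull (CCW) = [(-8, -8), (-3, -2), (-1, 3), (0, 8), (-10, 10)]

Graham scan procedure:
  1. Find the pivot p₀ = point with lowest y (tie → lowest x): (-8, -8).
  2. Sort the remaining points by polar angle around p₀.
  3. Walk through sorted points, maintaining a stack; pop the top while the last three entries make a non-left turn (cross product ≤ 0).
  4. Final stack is the convex hull in CCW order: (-8, -8), (-3, -2), (-1, 3), (0, 8), (-10, 10).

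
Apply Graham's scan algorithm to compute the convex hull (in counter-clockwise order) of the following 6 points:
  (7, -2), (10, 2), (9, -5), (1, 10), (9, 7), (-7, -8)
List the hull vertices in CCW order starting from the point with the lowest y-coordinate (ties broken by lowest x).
Hull (CCW) = [(-7, -8), (9, -5), (10, 2), (9, 7), (1, 10)]

Graham scan procedure:
  1. Find the pivot p₀ = point with lowest y (tie → lowest x): (-7, -8).
  2. Sort the remaining points by polar angle around p₀.
  3. Walk through sorted points, maintaining a stack; pop the top while the last three entries make a non-left turn (cross product ≤ 0).
  4. Final stack is the convex hull in CCW order: (-7, -8), (9, -5), (10, 2), (9, 7), (1, 10).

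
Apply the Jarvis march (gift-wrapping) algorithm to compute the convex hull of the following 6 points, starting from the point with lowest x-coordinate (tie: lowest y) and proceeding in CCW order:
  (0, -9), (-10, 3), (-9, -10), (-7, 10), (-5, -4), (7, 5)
Hull (CCW) = [(-10, 3), (-9, -10), (0, -9), (7, 5), (-7, 10)]

Jarvis march: at each step, from the current hull vertex p, select the next vertex q as the point such that every other point lies strictly to the left of (or on) the directed line p → q. (Equivalently: for every other point r, the cross product (q − p) × (r − p) ≥ 0.)
Starting point (lowest x, tie lowest y): (-10, 3). Wrap until returning to start. Resulting hull: (-10, 3), (-9, -10), (0, -9), (7, 5), (-7, 10).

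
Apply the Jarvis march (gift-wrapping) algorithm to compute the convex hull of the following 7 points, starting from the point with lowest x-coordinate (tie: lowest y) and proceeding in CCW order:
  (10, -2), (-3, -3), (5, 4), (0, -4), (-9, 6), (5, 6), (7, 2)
Hull (CCW) = [(-9, 6), (-3, -3), (0, -4), (10, -2), (5, 6)]

Jarvis march: at each step, from the current hull vertex p, select the next vertex q as the point such that every other point lies strictly to the left of (or on) the directed line p → q. (Equivalently: for every other point r, the cross product (q − p) × (r − p) ≥ 0.)
Starting point (lowest x, tie lowest y): (-9, 6). Wrap until returning to start. Resulting hull: (-9, 6), (-3, -3), (0, -4), (10, -2), (5, 6).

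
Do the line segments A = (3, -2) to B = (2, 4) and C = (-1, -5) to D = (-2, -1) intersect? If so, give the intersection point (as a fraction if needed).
No (intersection of containing lines falls outside at least one segment)

Parametrize and solve: t = -19/2, s = -27/2. At least one of these is outside [0, 1], so the segments do not intersect.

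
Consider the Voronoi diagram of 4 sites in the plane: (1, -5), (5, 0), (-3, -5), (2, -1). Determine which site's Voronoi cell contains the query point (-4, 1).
Nearest site = (-3, -5)

The Voronoi cell of site s contains exactly those query points closer to s than to any other site. Compute squared distances from q = (-4, 1) to each site:
  (-3 − -4)² + (-5 − 1)² = 37
  (2 − -4)² + (-1 − 1)² = 40
  (1 − -4)² + (-5 − 1)² = 61
  (5 − -4)² + (0 − 1)² = 82
Minimum is attained by (-3, -5), so q lies in its Voronoi cell.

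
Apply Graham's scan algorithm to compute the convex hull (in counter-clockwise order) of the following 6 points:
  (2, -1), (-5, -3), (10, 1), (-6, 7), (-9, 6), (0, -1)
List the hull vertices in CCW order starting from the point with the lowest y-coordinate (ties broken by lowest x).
Hull (CCW) = [(-5, -3), (10, 1), (-6, 7), (-9, 6)]

Graham scan procedure:
  1. Find the pivot p₀ = point with lowest y (tie → lowest x): (-5, -3).
  2. Sort the remaining points by polar angle around p₀.
  3. Walk through sorted points, maintaining a stack; pop the top while the last three entries make a non-left turn (cross product ≤ 0).
  4. Final stack is the convex hull in CCW order: (-5, -3), (10, 1), (-6, 7), (-9, 6).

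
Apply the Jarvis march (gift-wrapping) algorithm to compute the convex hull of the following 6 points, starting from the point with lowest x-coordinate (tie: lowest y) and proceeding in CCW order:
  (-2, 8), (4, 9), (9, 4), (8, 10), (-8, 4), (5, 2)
Hull (CCW) = [(-8, 4), (5, 2), (9, 4), (8, 10), (-2, 8)]

Jarvis march: at each step, from the current hull vertex p, select the next vertex q as the point such that every other point lies strictly to the left of (or on) the directed line p → q. (Equivalently: for every other point r, the cross product (q − p) × (r − p) ≥ 0.)
Starting point (lowest x, tie lowest y): (-8, 4). Wrap until returning to start. Resulting hull: (-8, 4), (5, 2), (9, 4), (8, 10), (-2, 8).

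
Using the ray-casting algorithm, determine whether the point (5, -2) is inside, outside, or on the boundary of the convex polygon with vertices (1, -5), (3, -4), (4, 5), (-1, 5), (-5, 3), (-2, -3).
The point (5, -2) lies strictly outside the polygon

Cast a horizontal ray to the right from the query point and count how many polygon edges it crosses (each edge strictly once or zero times, handled with the usual half-open convention). 
Parity of crossings → even ⇒ outside.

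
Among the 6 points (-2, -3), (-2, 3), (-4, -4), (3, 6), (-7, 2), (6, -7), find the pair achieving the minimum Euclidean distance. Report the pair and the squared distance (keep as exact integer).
Pair = ((-2, -3), (-4, -4)); squared distance = 5

Compute all C(6, 2) = 15 pairwise squared distances (x_i − x_j)² + (y_i − y_j)². The minimum is 5, attained by the pair ((-2, -3), (-4, -4)).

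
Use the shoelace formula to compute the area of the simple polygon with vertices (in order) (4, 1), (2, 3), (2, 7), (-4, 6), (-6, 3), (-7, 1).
Area = 43

Shoelace formula: Area = (1/2) |Σ_i (x_i · y_{i+1} − x_{i+1} · y_i)| (indices mod n). Compute each cross term:
  (4)(3) − (2)(1) = 10
  (2)(7) − (2)(3) = 8
  (2)(6) − (-4)(7) = 40
  (-4)(3) − (-6)(6) = 24
  (-6)(1) − (-7)(3) = 15
  (-7)(1) − (4)(1) = -11
Sum = 86, so (signed) Area = 86/2 = 43, |Area| = 43.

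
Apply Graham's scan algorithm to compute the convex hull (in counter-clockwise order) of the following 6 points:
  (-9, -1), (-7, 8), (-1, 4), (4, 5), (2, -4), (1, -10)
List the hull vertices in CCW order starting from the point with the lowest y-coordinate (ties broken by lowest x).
Hull (CCW) = [(1, -10), (4, 5), (-7, 8), (-9, -1)]

Graham scan procedure:
  1. Find the pivot p₀ = point with lowest y (tie → lowest x): (1, -10).
  2. Sort the remaining points by polar angle around p₀.
  3. Walk through sorted points, maintaining a stack; pop the top while the last three entries make a non-left turn (cross product ≤ 0).
  4. Final stack is the convex hull in CCW order: (1, -10), (4, 5), (-7, 8), (-9, -1).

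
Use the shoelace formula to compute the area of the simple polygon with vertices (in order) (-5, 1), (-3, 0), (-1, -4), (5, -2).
Area = 16

Shoelace formula: Area = (1/2) |Σ_i (x_i · y_{i+1} − x_{i+1} · y_i)| (indices mod n). Compute each cross term:
  (-5)(0) − (-3)(1) = 3
  (-3)(-4) − (-1)(0) = 12
  (-1)(-2) − (5)(-4) = 22
  (5)(1) − (-5)(-2) = -5
Sum = 32, so (signed) Area = 32/2 = 16, |Area| = 16.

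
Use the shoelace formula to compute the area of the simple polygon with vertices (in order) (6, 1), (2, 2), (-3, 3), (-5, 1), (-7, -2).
Area = 28

Shoelace formula: Area = (1/2) |Σ_i (x_i · y_{i+1} − x_{i+1} · y_i)| (indices mod n). Compute each cross term:
  (6)(2) − (2)(1) = 10
  (2)(3) − (-3)(2) = 12
  (-3)(1) − (-5)(3) = 12
  (-5)(-2) − (-7)(1) = 17
  (-7)(1) − (6)(-2) = 5
Sum = 56, so (signed) Area = 56/2 = 28, |Area| = 28.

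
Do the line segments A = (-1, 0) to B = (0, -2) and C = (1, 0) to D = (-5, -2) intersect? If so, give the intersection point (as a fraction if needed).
Yes; intersection at (-5/7, -4/7) (t = 2/7 on AB, s = 2/7 on CD)

Parametrize AB as A + t(B − A) = (-1 + 1 t, 0 + -2 t) and CD as C + s(D − C) = (1 + -6 s, 0 + -2 s). Solve the linear system for (t, s). Determinant = 14 ≠ 0, so a unique intersection of the containing lines exists. Solution: t = 2/7, s = 2/7 — both in [0, 1], so the segments cross. Intersection point: (-5/7, -4/7).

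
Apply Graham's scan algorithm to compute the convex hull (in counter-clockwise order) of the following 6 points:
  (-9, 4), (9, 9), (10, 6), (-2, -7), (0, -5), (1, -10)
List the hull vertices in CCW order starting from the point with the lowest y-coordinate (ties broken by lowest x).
Hull (CCW) = [(1, -10), (10, 6), (9, 9), (-9, 4), (-2, -7)]

Graham scan procedure:
  1. Find the pivot p₀ = point with lowest y (tie → lowest x): (1, -10).
  2. Sort the remaining points by polar angle around p₀.
  3. Walk through sorted points, maintaining a stack; pop the top while the last three entries make a non-left turn (cross product ≤ 0).
  4. Final stack is the convex hull in CCW order: (1, -10), (10, 6), (9, 9), (-9, 4), (-2, -7).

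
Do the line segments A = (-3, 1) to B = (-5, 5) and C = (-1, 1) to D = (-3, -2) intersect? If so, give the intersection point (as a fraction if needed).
No (intersection of containing lines falls outside at least one segment)

Parametrize and solve: t = -3/7, s = 4/7. At least one of these is outside [0, 1], so the segments do not intersect.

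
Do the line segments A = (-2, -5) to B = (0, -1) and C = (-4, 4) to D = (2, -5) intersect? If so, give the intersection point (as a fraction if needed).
Yes; intersection at (-2/7, -11/7) (t = 6/7 on AB, s = 13/21 on CD)

Parametrize AB as A + t(B − A) = (-2 + 2 t, -5 + 4 t) and CD as C + s(D − C) = (-4 + 6 s, 4 + -9 s). Solve the linear system for (t, s). Determinant = 42 ≠ 0, so a unique intersection of the containing lines exists. Solution: t = 6/7, s = 13/21 — both in [0, 1], so the segments cross. Intersection point: (-2/7, -11/7).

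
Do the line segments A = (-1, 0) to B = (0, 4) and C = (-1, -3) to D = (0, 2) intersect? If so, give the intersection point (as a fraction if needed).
No (intersection of containing lines falls outside at least one segment)

Parametrize and solve: t = 3, s = 3. At least one of these is outside [0, 1], so the segments do not intersect.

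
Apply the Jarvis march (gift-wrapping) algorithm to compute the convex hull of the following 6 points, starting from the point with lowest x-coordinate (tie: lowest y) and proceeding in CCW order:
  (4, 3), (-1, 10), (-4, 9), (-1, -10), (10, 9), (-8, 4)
Hull (CCW) = [(-8, 4), (-1, -10), (10, 9), (-1, 10), (-4, 9)]

Jarvis march: at each step, from the current hull vertex p, select the next vertex q as the point such that every other point lies strictly to the left of (or on) the directed line p → q. (Equivalently: for every other point r, the cross product (q − p) × (r − p) ≥ 0.)
Starting point (lowest x, tie lowest y): (-8, 4). Wrap until returning to start. Resulting hull: (-8, 4), (-1, -10), (10, 9), (-1, 10), (-4, 9).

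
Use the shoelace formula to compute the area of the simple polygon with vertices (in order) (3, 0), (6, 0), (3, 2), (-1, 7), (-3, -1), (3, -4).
Area = 42

Shoelace formula: Area = (1/2) |Σ_i (x_i · y_{i+1} − x_{i+1} · y_i)| (indices mod n). Compute each cross term:
  (3)(0) − (6)(0) = 0
  (6)(2) − (3)(0) = 12
  (3)(7) − (-1)(2) = 23
  (-1)(-1) − (-3)(7) = 22
  (-3)(-4) − (3)(-1) = 15
  (3)(0) − (3)(-4) = 12
Sum = 84, so (signed) Area = 84/2 = 42, |Area| = 42.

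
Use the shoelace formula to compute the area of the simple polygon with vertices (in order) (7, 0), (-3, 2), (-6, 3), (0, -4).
Area = 69/2

Shoelace formula: Area = (1/2) |Σ_i (x_i · y_{i+1} − x_{i+1} · y_i)| (indices mod n). Compute each cross term:
  (7)(2) − (-3)(0) = 14
  (-3)(3) − (-6)(2) = 3
  (-6)(-4) − (0)(3) = 24
  (0)(0) − (7)(-4) = 28
Sum = 69, so (signed) Area = 69/2 = 69/2, |Area| = 69/2.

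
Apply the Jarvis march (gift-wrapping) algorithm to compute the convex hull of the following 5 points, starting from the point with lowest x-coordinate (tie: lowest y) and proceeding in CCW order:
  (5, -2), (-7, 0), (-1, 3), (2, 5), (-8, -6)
Hull (CCW) = [(-8, -6), (5, -2), (2, 5), (-7, 0)]

Jarvis march: at each step, from the current hull vertex p, select the next vertex q as the point such that every other point lies strictly to the left of (or on) the directed line p → q. (Equivalently: for every other point r, the cross product (q − p) × (r − p) ≥ 0.)
Starting point (lowest x, tie lowest y): (-8, -6). Wrap until returning to start. Resulting hull: (-8, -6), (5, -2), (2, 5), (-7, 0).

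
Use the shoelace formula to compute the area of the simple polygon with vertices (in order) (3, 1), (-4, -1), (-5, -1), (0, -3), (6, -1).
Area = 21

Shoelace formula: Area = (1/2) |Σ_i (x_i · y_{i+1} − x_{i+1} · y_i)| (indices mod n). Compute each cross term:
  (3)(-1) − (-4)(1) = 1
  (-4)(-1) − (-5)(-1) = -1
  (-5)(-3) − (0)(-1) = 15
  (0)(-1) − (6)(-3) = 18
  (6)(1) − (3)(-1) = 9
Sum = 42, so (signed) Area = 42/2 = 21, |Area| = 21.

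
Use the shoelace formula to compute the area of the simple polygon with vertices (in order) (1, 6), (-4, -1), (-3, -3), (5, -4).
Area = 93/2

Shoelace formula: Area = (1/2) |Σ_i (x_i · y_{i+1} − x_{i+1} · y_i)| (indices mod n). Compute each cross term:
  (1)(-1) − (-4)(6) = 23
  (-4)(-3) − (-3)(-1) = 9
  (-3)(-4) − (5)(-3) = 27
  (5)(6) − (1)(-4) = 34
Sum = 93, so (signed) Area = 93/2 = 93/2, |Area| = 93/2.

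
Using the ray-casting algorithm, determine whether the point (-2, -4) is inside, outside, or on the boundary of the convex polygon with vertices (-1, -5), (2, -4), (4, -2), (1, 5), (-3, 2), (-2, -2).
The point (-2, -4) lies strictly outside the polygon

Cast a horizontal ray to the right from the query point and count how many polygon edges it crosses (each edge strictly once or zero times, handled with the usual half-open convention). 
Parity of crossings → even ⇒ outside.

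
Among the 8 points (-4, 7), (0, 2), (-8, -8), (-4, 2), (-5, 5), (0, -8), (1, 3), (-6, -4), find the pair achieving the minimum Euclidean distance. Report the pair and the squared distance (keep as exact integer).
Pair = ((0, 2), (1, 3)); squared distance = 2

Compute all C(8, 2) = 28 pairwise squared distances (x_i − x_j)² + (y_i − y_j)². The minimum is 2, attained by the pair ((0, 2), (1, 3)).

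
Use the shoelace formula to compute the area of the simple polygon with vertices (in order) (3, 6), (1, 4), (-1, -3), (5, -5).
Area = 36

Shoelace formula: Area = (1/2) |Σ_i (x_i · y_{i+1} − x_{i+1} · y_i)| (indices mod n). Compute each cross term:
  (3)(4) − (1)(6) = 6
  (1)(-3) − (-1)(4) = 1
  (-1)(-5) − (5)(-3) = 20
  (5)(6) − (3)(-5) = 45
Sum = 72, so (signed) Area = 72/2 = 36, |Area| = 36.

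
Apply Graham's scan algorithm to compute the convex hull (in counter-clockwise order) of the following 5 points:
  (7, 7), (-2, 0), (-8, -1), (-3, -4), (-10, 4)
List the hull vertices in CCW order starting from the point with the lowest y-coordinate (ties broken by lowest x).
Hull (CCW) = [(-3, -4), (7, 7), (-10, 4), (-8, -1)]

Graham scan procedure:
  1. Find the pivot p₀ = point with lowest y (tie → lowest x): (-3, -4).
  2. Sort the remaining points by polar angle around p₀.
  3. Walk through sorted points, maintaining a stack; pop the top while the last three entries make a non-left turn (cross product ≤ 0).
  4. Final stack is the convex hull in CCW order: (-3, -4), (7, 7), (-10, 4), (-8, -1).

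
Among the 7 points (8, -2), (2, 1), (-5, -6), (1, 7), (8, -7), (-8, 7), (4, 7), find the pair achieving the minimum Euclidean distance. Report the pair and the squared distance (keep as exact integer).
Pair = ((1, 7), (4, 7)); squared distance = 9

Compute all C(7, 2) = 21 pairwise squared distances (x_i − x_j)² + (y_i − y_j)². The minimum is 9, attained by the pair ((1, 7), (4, 7)).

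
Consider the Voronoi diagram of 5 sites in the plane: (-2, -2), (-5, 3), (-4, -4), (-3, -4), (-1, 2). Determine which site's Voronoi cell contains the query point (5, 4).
Nearest site = (-1, 2)

The Voronoi cell of site s contains exactly those query points closer to s than to any other site. Compute squared distances from q = (5, 4) to each site:
  (-1 − 5)² + (2 − 4)² = 40
  (-2 − 5)² + (-2 − 4)² = 85
  (-5 − 5)² + (3 − 4)² = 101
  (-3 − 5)² + (-4 − 4)² = 128
  (-4 − 5)² + (-4 − 4)² = 145
Minimum is attained by (-1, 2), so q lies in its Voronoi cell.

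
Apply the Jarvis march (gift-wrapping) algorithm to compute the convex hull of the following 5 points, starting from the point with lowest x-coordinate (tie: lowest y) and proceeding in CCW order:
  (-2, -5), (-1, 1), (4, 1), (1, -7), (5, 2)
Hull (CCW) = [(-2, -5), (1, -7), (5, 2), (-1, 1)]

Jarvis march: at each step, from the current hull vertex p, select the next vertex q as the point such that every other point lies strictly to the left of (or on) the directed line p → q. (Equivalently: for every other point r, the cross product (q − p) × (r − p) ≥ 0.)
Starting point (lowest x, tie lowest y): (-2, -5). Wrap until returning to start. Resulting hull: (-2, -5), (1, -7), (5, 2), (-1, 1).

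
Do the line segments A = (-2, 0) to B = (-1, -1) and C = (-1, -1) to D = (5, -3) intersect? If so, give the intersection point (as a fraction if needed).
Yes; intersection at (-1, -1) (t = 1 on AB, s = 0 on CD)

Parametrize AB as A + t(B − A) = (-2 + 1 t, 0 + -1 t) and CD as C + s(D − C) = (-1 + 6 s, -1 + -2 s). Solve the linear system for (t, s). Determinant = -4 ≠ 0, so a unique intersection of the containing lines exists. Solution: t = 1, s = 0 — both in [0, 1], so the segments cross. Intersection point: (-1, -1).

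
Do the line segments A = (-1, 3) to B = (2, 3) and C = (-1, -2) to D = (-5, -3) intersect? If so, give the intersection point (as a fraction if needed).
No (intersection of containing lines falls outside at least one segment)

Parametrize and solve: t = 20/3, s = -5. At least one of these is outside [0, 1], so the segments do not intersect.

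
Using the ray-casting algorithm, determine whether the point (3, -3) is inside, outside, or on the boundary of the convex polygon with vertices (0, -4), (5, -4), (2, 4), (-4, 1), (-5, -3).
The point (3, -3) lies strictly inside the polygon

Cast a horizontal ray to the right from the query point and count how many polygon edges it crosses (each edge strictly once or zero times, handled with the usual half-open convention). 
Parity of crossings → odd ⇒ inside.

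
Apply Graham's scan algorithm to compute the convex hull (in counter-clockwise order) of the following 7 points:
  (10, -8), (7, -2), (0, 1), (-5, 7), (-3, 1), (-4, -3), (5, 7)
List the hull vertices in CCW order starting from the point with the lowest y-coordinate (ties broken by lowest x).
Hull (CCW) = [(10, -8), (5, 7), (-5, 7), (-4, -3)]

Graham scan procedure:
  1. Find the pivot p₀ = point with lowest y (tie → lowest x): (10, -8).
  2. Sort the remaining points by polar angle around p₀.
  3. Walk through sorted points, maintaining a stack; pop the top while the last three entries make a non-left turn (cross product ≤ 0).
  4. Final stack is the convex hull in CCW order: (10, -8), (5, 7), (-5, 7), (-4, -3).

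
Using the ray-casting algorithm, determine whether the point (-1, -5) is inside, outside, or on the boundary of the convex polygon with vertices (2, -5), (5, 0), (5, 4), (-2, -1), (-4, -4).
The point (-1, -5) lies strictly outside the polygon

Cast a horizontal ray to the right from the query point and count how many polygon edges it crosses (each edge strictly once or zero times, handled with the usual half-open convention). 
Parity of crossings → even ⇒ outside.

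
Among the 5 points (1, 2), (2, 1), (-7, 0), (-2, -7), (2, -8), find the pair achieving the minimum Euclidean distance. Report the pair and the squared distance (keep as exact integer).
Pair = ((1, 2), (2, 1)); squared distance = 2

Compute all C(5, 2) = 10 pairwise squared distances (x_i − x_j)² + (y_i − y_j)². The minimum is 2, attained by the pair ((1, 2), (2, 1)).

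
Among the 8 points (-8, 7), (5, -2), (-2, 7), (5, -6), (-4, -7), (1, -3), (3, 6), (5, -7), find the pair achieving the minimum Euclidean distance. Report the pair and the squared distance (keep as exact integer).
Pair = ((5, -6), (5, -7)); squared distance = 1

Compute all C(8, 2) = 28 pairwise squared distances (x_i − x_j)² + (y_i − y_j)². The minimum is 1, attained by the pair ((5, -6), (5, -7)).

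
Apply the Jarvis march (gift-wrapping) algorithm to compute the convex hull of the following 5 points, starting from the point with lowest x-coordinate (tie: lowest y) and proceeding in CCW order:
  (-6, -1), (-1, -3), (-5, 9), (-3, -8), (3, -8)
Hull (CCW) = [(-6, -1), (-3, -8), (3, -8), (-5, 9)]

Jarvis march: at each step, from the current hull vertex p, select the next vertex q as the point such that every other point lies strictly to the left of (or on) the directed line p → q. (Equivalently: for every other point r, the cross product (q − p) × (r − p) ≥ 0.)
Starting point (lowest x, tie lowest y): (-6, -1). Wrap until returning to start. Resulting hull: (-6, -1), (-3, -8), (3, -8), (-5, 9).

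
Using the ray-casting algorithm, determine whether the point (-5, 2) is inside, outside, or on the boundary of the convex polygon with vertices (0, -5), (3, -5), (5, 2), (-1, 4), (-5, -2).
The point (-5, 2) lies strictly outside the polygon

Cast a horizontal ray to the right from the query point and count how many polygon edges it crosses (each edge strictly once or zero times, handled with the usual half-open convention). 
Parity of crossings → even ⇒ outside.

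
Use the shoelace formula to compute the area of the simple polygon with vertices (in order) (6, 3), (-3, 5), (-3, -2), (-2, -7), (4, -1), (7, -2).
Area = 139/2

Shoelace formula: Area = (1/2) |Σ_i (x_i · y_{i+1} − x_{i+1} · y_i)| (indices mod n). Compute each cross term:
  (6)(5) − (-3)(3) = 39
  (-3)(-2) − (-3)(5) = 21
  (-3)(-7) − (-2)(-2) = 17
  (-2)(-1) − (4)(-7) = 30
  (4)(-2) − (7)(-1) = -1
  (7)(3) − (6)(-2) = 33
Sum = 139, so (signed) Area = 139/2 = 139/2, |Area| = 139/2.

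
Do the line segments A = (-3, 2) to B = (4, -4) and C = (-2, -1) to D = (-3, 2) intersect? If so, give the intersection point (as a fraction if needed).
Yes; intersection at (-3, 2) (t = 0 on AB, s = 1 on CD)

Parametrize AB as A + t(B − A) = (-3 + 7 t, 2 + -6 t) and CD as C + s(D − C) = (-2 + -1 s, -1 + 3 s). Solve the linear system for (t, s). Determinant = -15 ≠ 0, so a unique intersection of the containing lines exists. Solution: t = 0, s = 1 — both in [0, 1], so the segments cross. Intersection point: (-3, 2).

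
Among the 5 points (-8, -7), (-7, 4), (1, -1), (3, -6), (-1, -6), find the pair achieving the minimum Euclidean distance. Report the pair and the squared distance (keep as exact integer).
Pair = ((3, -6), (-1, -6)); squared distance = 16

Compute all C(5, 2) = 10 pairwise squared distances (x_i − x_j)² + (y_i − y_j)². The minimum is 16, attained by the pair ((3, -6), (-1, -6)).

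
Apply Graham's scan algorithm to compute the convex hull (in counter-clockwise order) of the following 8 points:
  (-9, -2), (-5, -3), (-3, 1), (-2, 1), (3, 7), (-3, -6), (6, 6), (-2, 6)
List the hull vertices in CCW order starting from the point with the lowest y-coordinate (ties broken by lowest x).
Hull (CCW) = [(-3, -6), (6, 6), (3, 7), (-2, 6), (-9, -2)]

Graham scan procedure:
  1. Find the pivot p₀ = point with lowest y (tie → lowest x): (-3, -6).
  2. Sort the remaining points by polar angle around p₀.
  3. Walk through sorted points, maintaining a stack; pop the top while the last three entries make a non-left turn (cross product ≤ 0).
  4. Final stack is the convex hull in CCW order: (-3, -6), (6, 6), (3, 7), (-2, 6), (-9, -2).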